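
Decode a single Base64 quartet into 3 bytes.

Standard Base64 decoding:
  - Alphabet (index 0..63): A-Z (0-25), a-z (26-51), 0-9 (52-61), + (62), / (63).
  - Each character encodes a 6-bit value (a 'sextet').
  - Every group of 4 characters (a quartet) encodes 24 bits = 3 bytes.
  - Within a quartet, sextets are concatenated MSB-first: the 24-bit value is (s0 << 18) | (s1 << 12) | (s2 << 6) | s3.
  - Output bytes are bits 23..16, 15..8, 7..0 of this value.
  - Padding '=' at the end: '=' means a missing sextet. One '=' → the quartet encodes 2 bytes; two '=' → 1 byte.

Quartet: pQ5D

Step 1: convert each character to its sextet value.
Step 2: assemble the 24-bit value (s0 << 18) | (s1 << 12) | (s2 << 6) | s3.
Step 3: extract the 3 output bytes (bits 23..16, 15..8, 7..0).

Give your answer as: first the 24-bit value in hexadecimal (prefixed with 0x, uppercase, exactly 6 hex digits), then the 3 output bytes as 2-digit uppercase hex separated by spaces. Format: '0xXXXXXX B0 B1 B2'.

Answer: 0xA50E43 A5 0E 43

Derivation:
Sextets: p=41, Q=16, 5=57, D=3
24-bit: (41<<18) | (16<<12) | (57<<6) | 3
      = 0xA40000 | 0x010000 | 0x000E40 | 0x000003
      = 0xA50E43
Bytes: (v>>16)&0xFF=A5, (v>>8)&0xFF=0E, v&0xFF=43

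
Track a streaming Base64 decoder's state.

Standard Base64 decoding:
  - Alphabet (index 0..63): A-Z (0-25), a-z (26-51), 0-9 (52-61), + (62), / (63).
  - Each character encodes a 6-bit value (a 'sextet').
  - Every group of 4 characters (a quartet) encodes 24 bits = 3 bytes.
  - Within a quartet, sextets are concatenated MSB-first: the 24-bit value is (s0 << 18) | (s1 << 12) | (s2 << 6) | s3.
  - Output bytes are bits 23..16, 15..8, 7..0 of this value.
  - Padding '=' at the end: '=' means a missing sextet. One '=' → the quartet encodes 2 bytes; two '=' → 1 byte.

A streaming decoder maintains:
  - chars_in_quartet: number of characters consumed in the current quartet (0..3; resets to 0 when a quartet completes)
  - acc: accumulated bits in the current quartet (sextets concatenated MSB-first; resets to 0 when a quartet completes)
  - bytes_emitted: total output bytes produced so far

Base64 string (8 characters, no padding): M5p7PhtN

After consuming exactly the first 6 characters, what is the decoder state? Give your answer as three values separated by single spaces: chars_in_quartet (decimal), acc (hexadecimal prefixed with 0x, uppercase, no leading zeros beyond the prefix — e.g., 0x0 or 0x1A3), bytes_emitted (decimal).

Answer: 2 0x3E1 3

Derivation:
After char 0 ('M'=12): chars_in_quartet=1 acc=0xC bytes_emitted=0
After char 1 ('5'=57): chars_in_quartet=2 acc=0x339 bytes_emitted=0
After char 2 ('p'=41): chars_in_quartet=3 acc=0xCE69 bytes_emitted=0
After char 3 ('7'=59): chars_in_quartet=4 acc=0x339A7B -> emit 33 9A 7B, reset; bytes_emitted=3
After char 4 ('P'=15): chars_in_quartet=1 acc=0xF bytes_emitted=3
After char 5 ('h'=33): chars_in_quartet=2 acc=0x3E1 bytes_emitted=3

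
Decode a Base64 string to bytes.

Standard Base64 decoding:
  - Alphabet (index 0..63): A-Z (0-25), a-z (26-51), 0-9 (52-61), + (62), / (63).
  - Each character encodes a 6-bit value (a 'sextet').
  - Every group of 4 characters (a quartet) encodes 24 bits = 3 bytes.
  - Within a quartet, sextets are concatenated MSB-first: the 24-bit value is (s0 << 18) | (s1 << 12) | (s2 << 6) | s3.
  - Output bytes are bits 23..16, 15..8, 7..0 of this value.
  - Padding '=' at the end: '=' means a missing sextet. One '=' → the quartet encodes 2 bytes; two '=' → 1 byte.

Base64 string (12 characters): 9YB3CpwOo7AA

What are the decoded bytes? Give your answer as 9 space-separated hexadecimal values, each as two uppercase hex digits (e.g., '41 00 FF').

After char 0 ('9'=61): chars_in_quartet=1 acc=0x3D bytes_emitted=0
After char 1 ('Y'=24): chars_in_quartet=2 acc=0xF58 bytes_emitted=0
After char 2 ('B'=1): chars_in_quartet=3 acc=0x3D601 bytes_emitted=0
After char 3 ('3'=55): chars_in_quartet=4 acc=0xF58077 -> emit F5 80 77, reset; bytes_emitted=3
After char 4 ('C'=2): chars_in_quartet=1 acc=0x2 bytes_emitted=3
After char 5 ('p'=41): chars_in_quartet=2 acc=0xA9 bytes_emitted=3
After char 6 ('w'=48): chars_in_quartet=3 acc=0x2A70 bytes_emitted=3
After char 7 ('O'=14): chars_in_quartet=4 acc=0xA9C0E -> emit 0A 9C 0E, reset; bytes_emitted=6
After char 8 ('o'=40): chars_in_quartet=1 acc=0x28 bytes_emitted=6
After char 9 ('7'=59): chars_in_quartet=2 acc=0xA3B bytes_emitted=6
After char 10 ('A'=0): chars_in_quartet=3 acc=0x28EC0 bytes_emitted=6
After char 11 ('A'=0): chars_in_quartet=4 acc=0xA3B000 -> emit A3 B0 00, reset; bytes_emitted=9

Answer: F5 80 77 0A 9C 0E A3 B0 00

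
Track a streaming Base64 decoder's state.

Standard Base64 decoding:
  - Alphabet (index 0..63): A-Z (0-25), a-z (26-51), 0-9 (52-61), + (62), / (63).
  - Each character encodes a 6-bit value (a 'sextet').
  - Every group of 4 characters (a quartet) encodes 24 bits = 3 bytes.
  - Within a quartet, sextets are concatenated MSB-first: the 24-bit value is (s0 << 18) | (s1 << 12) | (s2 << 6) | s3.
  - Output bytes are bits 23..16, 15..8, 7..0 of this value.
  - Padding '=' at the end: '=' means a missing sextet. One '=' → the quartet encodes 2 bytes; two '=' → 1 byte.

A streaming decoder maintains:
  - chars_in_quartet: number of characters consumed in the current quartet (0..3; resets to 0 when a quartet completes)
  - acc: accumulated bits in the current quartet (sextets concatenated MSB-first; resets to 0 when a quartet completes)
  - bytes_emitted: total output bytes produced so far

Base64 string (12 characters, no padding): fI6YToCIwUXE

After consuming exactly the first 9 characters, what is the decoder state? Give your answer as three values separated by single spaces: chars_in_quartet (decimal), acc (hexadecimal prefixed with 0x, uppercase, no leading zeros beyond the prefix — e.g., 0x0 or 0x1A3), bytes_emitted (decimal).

Answer: 1 0x30 6

Derivation:
After char 0 ('f'=31): chars_in_quartet=1 acc=0x1F bytes_emitted=0
After char 1 ('I'=8): chars_in_quartet=2 acc=0x7C8 bytes_emitted=0
After char 2 ('6'=58): chars_in_quartet=3 acc=0x1F23A bytes_emitted=0
After char 3 ('Y'=24): chars_in_quartet=4 acc=0x7C8E98 -> emit 7C 8E 98, reset; bytes_emitted=3
After char 4 ('T'=19): chars_in_quartet=1 acc=0x13 bytes_emitted=3
After char 5 ('o'=40): chars_in_quartet=2 acc=0x4E8 bytes_emitted=3
After char 6 ('C'=2): chars_in_quartet=3 acc=0x13A02 bytes_emitted=3
After char 7 ('I'=8): chars_in_quartet=4 acc=0x4E8088 -> emit 4E 80 88, reset; bytes_emitted=6
After char 8 ('w'=48): chars_in_quartet=1 acc=0x30 bytes_emitted=6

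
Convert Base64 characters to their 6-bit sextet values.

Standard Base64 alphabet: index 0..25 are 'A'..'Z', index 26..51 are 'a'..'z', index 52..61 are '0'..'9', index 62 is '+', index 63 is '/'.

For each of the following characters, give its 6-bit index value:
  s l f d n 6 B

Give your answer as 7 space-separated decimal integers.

's': a..z range, 26 + ord('s') − ord('a') = 44
'l': a..z range, 26 + ord('l') − ord('a') = 37
'f': a..z range, 26 + ord('f') − ord('a') = 31
'd': a..z range, 26 + ord('d') − ord('a') = 29
'n': a..z range, 26 + ord('n') − ord('a') = 39
'6': 0..9 range, 52 + ord('6') − ord('0') = 58
'B': A..Z range, ord('B') − ord('A') = 1

Answer: 44 37 31 29 39 58 1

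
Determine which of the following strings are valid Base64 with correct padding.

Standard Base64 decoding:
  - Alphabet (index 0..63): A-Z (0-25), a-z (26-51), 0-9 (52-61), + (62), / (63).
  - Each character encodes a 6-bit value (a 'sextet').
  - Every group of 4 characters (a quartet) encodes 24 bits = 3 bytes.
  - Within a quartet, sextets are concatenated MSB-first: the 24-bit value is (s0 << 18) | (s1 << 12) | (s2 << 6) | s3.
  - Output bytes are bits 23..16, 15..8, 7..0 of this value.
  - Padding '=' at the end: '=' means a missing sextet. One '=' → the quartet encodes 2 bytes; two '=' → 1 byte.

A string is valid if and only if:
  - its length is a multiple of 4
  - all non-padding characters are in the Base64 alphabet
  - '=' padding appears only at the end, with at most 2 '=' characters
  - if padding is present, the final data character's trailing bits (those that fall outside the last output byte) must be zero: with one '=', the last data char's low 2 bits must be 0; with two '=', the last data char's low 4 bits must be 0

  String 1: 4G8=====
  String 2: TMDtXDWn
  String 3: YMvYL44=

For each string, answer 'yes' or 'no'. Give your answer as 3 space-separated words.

String 1: '4G8=====' → invalid (5 pad chars (max 2))
String 2: 'TMDtXDWn' → valid
String 3: 'YMvYL44=' → valid

Answer: no yes yes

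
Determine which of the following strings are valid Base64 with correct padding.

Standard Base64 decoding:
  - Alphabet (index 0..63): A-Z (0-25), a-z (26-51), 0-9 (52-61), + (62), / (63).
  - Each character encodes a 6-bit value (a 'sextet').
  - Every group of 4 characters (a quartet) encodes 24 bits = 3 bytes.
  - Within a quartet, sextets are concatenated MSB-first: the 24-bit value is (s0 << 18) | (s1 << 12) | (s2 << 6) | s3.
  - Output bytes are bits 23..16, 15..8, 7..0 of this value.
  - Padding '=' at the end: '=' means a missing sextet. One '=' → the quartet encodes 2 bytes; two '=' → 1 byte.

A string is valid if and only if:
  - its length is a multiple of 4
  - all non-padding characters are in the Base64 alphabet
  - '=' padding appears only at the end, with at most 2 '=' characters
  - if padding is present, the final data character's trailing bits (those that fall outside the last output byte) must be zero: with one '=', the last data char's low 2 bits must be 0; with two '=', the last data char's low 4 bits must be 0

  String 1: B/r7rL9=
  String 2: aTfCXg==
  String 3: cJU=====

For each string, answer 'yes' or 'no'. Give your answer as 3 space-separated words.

Answer: no yes no

Derivation:
String 1: 'B/r7rL9=' → invalid (bad trailing bits)
String 2: 'aTfCXg==' → valid
String 3: 'cJU=====' → invalid (5 pad chars (max 2))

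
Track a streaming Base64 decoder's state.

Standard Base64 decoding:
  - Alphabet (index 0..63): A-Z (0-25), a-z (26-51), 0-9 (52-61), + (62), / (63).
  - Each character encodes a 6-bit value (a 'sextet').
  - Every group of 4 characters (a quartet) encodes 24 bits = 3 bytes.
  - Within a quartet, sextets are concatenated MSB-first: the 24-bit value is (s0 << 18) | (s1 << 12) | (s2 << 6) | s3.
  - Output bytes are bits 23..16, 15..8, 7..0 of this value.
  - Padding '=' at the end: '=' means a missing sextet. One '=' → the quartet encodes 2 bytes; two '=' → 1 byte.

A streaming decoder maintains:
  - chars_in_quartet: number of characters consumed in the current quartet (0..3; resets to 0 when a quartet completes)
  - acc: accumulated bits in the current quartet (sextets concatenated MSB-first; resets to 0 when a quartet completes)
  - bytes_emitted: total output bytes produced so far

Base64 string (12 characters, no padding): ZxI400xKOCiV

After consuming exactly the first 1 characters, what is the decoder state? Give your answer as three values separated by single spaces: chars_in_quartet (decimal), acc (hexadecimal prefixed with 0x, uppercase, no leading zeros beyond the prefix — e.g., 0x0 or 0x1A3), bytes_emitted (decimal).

After char 0 ('Z'=25): chars_in_quartet=1 acc=0x19 bytes_emitted=0

Answer: 1 0x19 0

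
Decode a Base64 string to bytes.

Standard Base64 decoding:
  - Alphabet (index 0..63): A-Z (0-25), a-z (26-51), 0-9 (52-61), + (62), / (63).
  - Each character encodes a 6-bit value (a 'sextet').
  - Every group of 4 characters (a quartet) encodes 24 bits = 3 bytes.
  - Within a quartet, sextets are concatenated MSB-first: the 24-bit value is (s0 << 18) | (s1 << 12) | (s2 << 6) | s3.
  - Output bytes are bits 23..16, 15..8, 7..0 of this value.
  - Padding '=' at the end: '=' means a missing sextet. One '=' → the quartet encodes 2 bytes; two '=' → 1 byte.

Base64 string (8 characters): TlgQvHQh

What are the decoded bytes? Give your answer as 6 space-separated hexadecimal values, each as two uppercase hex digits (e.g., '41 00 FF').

After char 0 ('T'=19): chars_in_quartet=1 acc=0x13 bytes_emitted=0
After char 1 ('l'=37): chars_in_quartet=2 acc=0x4E5 bytes_emitted=0
After char 2 ('g'=32): chars_in_quartet=3 acc=0x13960 bytes_emitted=0
After char 3 ('Q'=16): chars_in_quartet=4 acc=0x4E5810 -> emit 4E 58 10, reset; bytes_emitted=3
After char 4 ('v'=47): chars_in_quartet=1 acc=0x2F bytes_emitted=3
After char 5 ('H'=7): chars_in_quartet=2 acc=0xBC7 bytes_emitted=3
After char 6 ('Q'=16): chars_in_quartet=3 acc=0x2F1D0 bytes_emitted=3
After char 7 ('h'=33): chars_in_quartet=4 acc=0xBC7421 -> emit BC 74 21, reset; bytes_emitted=6

Answer: 4E 58 10 BC 74 21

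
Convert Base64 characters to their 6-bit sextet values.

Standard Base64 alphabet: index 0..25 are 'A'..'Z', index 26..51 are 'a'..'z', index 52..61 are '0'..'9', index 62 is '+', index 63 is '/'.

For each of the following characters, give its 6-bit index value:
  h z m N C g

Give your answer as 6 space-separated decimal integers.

'h': a..z range, 26 + ord('h') − ord('a') = 33
'z': a..z range, 26 + ord('z') − ord('a') = 51
'm': a..z range, 26 + ord('m') − ord('a') = 38
'N': A..Z range, ord('N') − ord('A') = 13
'C': A..Z range, ord('C') − ord('A') = 2
'g': a..z range, 26 + ord('g') − ord('a') = 32

Answer: 33 51 38 13 2 32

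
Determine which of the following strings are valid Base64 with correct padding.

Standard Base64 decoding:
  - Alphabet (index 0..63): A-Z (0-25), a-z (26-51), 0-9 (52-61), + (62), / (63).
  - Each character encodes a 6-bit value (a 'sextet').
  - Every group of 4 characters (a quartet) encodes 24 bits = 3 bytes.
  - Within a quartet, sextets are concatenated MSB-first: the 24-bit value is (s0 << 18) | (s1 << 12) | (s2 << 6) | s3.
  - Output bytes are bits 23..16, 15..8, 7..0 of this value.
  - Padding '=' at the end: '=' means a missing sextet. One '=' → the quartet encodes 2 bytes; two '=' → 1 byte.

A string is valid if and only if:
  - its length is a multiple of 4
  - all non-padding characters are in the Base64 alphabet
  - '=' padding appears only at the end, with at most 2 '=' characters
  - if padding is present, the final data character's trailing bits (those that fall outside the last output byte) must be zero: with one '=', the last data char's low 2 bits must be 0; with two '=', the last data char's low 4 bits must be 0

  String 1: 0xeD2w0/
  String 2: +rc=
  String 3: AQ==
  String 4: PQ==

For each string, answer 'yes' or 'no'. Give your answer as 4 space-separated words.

Answer: yes yes yes yes

Derivation:
String 1: '0xeD2w0/' → valid
String 2: '+rc=' → valid
String 3: 'AQ==' → valid
String 4: 'PQ==' → valid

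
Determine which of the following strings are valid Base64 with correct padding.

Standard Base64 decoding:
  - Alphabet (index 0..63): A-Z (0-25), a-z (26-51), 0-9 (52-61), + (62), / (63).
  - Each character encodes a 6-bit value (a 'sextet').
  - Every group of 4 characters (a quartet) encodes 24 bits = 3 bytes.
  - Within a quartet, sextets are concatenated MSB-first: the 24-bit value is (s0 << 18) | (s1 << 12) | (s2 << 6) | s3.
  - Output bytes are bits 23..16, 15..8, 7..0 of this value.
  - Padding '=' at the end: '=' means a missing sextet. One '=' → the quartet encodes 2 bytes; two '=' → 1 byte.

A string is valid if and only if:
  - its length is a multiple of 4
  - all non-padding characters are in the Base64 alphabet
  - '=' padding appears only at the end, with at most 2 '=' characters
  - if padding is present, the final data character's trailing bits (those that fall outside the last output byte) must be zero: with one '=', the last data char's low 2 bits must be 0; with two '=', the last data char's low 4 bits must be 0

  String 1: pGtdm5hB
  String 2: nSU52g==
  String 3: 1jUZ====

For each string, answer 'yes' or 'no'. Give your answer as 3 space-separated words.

Answer: yes yes no

Derivation:
String 1: 'pGtdm5hB' → valid
String 2: 'nSU52g==' → valid
String 3: '1jUZ====' → invalid (4 pad chars (max 2))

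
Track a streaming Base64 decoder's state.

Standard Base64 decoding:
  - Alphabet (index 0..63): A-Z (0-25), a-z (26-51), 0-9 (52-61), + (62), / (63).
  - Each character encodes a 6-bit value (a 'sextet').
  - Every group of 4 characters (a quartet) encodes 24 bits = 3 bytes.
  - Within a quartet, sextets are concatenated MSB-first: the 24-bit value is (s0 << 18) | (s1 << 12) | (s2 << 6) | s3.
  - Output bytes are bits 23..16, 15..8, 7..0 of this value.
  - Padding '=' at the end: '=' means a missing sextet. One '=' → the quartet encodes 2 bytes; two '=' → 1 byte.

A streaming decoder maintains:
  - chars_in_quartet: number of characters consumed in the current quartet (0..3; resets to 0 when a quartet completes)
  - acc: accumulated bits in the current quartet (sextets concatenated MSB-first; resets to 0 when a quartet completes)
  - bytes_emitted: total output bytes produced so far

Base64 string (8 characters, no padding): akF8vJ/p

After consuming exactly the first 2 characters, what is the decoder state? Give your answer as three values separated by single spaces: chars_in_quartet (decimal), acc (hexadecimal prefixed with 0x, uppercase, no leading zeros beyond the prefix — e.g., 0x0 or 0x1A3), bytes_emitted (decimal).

After char 0 ('a'=26): chars_in_quartet=1 acc=0x1A bytes_emitted=0
After char 1 ('k'=36): chars_in_quartet=2 acc=0x6A4 bytes_emitted=0

Answer: 2 0x6A4 0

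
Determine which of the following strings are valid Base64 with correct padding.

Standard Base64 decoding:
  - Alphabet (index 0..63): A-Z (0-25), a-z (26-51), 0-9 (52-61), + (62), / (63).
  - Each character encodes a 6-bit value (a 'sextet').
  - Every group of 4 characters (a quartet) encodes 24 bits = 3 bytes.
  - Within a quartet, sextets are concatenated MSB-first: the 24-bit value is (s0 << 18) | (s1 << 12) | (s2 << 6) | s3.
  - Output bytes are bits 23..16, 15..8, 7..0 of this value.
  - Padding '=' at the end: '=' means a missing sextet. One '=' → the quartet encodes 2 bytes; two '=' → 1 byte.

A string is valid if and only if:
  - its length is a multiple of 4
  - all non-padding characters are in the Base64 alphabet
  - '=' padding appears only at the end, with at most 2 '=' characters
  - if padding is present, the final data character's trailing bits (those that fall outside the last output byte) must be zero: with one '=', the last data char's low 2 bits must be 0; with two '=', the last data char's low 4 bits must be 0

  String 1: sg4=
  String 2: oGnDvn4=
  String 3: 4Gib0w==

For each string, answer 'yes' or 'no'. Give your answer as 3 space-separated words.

String 1: 'sg4=' → valid
String 2: 'oGnDvn4=' → valid
String 3: '4Gib0w==' → valid

Answer: yes yes yes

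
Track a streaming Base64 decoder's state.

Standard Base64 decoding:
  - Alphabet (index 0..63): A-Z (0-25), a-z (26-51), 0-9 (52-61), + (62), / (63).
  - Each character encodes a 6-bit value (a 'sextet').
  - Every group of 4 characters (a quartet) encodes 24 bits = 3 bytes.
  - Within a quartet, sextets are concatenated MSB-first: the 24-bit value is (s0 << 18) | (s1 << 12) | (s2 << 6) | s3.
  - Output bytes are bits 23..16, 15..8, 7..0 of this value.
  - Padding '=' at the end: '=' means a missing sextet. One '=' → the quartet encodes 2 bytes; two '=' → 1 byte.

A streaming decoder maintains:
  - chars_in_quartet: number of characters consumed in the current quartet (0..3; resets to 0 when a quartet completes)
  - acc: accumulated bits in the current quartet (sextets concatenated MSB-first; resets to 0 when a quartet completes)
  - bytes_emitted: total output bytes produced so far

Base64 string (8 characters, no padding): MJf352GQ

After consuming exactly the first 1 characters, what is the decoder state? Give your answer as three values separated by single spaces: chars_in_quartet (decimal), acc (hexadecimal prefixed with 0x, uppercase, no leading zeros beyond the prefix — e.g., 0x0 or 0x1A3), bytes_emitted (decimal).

Answer: 1 0xC 0

Derivation:
After char 0 ('M'=12): chars_in_quartet=1 acc=0xC bytes_emitted=0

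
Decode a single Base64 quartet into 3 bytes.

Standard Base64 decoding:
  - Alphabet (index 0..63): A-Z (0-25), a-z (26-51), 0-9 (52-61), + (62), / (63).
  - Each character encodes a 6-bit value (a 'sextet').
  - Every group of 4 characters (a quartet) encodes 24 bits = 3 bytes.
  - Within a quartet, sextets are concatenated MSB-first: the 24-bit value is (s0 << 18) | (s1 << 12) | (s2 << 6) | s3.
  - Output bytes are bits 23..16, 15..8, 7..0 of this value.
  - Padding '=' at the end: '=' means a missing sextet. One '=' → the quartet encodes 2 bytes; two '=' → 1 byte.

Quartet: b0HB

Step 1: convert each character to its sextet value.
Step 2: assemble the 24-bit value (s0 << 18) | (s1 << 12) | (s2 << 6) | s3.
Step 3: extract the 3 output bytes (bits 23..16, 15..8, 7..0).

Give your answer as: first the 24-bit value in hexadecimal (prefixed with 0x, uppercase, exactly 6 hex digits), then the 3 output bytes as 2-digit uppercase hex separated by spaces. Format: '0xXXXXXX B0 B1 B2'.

Sextets: b=27, 0=52, H=7, B=1
24-bit: (27<<18) | (52<<12) | (7<<6) | 1
      = 0x6C0000 | 0x034000 | 0x0001C0 | 0x000001
      = 0x6F41C1
Bytes: (v>>16)&0xFF=6F, (v>>8)&0xFF=41, v&0xFF=C1

Answer: 0x6F41C1 6F 41 C1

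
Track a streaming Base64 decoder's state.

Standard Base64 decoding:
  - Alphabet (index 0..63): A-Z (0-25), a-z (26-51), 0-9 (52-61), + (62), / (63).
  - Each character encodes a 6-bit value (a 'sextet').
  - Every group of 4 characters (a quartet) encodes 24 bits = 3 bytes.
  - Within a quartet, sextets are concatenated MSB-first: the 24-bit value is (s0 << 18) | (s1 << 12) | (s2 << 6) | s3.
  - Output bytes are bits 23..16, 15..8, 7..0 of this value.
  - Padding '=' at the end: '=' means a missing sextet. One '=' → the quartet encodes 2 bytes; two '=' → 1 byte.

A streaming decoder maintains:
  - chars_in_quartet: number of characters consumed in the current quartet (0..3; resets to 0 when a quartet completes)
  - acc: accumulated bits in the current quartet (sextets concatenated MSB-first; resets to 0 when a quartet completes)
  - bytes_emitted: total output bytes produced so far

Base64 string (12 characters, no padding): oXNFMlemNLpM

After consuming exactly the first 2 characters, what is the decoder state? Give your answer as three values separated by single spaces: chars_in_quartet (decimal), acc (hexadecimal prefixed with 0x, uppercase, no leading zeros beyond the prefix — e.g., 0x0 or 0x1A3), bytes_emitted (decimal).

Answer: 2 0xA17 0

Derivation:
After char 0 ('o'=40): chars_in_quartet=1 acc=0x28 bytes_emitted=0
After char 1 ('X'=23): chars_in_quartet=2 acc=0xA17 bytes_emitted=0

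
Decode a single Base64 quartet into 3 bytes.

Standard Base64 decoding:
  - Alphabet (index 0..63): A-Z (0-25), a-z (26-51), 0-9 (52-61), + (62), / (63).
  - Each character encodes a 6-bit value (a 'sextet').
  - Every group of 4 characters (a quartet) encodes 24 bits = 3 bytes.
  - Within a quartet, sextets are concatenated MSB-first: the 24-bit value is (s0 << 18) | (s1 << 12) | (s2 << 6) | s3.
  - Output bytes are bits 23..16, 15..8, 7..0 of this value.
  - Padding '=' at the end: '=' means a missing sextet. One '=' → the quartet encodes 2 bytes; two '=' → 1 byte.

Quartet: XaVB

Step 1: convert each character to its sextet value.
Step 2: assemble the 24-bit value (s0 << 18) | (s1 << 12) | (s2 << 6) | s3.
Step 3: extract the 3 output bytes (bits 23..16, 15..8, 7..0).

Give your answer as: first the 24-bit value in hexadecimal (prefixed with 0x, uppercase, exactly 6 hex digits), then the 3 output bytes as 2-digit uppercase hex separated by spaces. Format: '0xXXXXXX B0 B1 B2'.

Sextets: X=23, a=26, V=21, B=1
24-bit: (23<<18) | (26<<12) | (21<<6) | 1
      = 0x5C0000 | 0x01A000 | 0x000540 | 0x000001
      = 0x5DA541
Bytes: (v>>16)&0xFF=5D, (v>>8)&0xFF=A5, v&0xFF=41

Answer: 0x5DA541 5D A5 41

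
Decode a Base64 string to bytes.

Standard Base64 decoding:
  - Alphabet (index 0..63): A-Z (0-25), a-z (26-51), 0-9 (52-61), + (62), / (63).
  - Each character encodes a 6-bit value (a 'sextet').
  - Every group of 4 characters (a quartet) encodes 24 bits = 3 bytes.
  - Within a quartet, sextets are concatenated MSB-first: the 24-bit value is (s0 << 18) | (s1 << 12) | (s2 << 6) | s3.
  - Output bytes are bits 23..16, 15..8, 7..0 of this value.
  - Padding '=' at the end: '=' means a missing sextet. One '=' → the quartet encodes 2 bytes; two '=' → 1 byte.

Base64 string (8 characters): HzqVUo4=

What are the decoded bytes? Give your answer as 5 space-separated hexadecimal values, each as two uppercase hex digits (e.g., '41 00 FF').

After char 0 ('H'=7): chars_in_quartet=1 acc=0x7 bytes_emitted=0
After char 1 ('z'=51): chars_in_quartet=2 acc=0x1F3 bytes_emitted=0
After char 2 ('q'=42): chars_in_quartet=3 acc=0x7CEA bytes_emitted=0
After char 3 ('V'=21): chars_in_quartet=4 acc=0x1F3A95 -> emit 1F 3A 95, reset; bytes_emitted=3
After char 4 ('U'=20): chars_in_quartet=1 acc=0x14 bytes_emitted=3
After char 5 ('o'=40): chars_in_quartet=2 acc=0x528 bytes_emitted=3
After char 6 ('4'=56): chars_in_quartet=3 acc=0x14A38 bytes_emitted=3
Padding '=': partial quartet acc=0x14A38 -> emit 52 8E; bytes_emitted=5

Answer: 1F 3A 95 52 8E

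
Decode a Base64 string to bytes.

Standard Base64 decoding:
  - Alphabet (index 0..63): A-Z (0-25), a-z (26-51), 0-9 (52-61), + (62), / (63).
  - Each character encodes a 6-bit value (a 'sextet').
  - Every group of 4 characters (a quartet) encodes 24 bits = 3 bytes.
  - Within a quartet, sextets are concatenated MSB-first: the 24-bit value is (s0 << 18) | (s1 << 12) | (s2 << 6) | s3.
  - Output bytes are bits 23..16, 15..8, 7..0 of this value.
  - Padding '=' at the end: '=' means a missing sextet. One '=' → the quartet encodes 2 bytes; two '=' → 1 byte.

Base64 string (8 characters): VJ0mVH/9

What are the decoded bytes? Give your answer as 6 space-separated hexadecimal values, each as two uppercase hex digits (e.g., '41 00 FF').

Answer: 54 9D 26 54 7F FD

Derivation:
After char 0 ('V'=21): chars_in_quartet=1 acc=0x15 bytes_emitted=0
After char 1 ('J'=9): chars_in_quartet=2 acc=0x549 bytes_emitted=0
After char 2 ('0'=52): chars_in_quartet=3 acc=0x15274 bytes_emitted=0
After char 3 ('m'=38): chars_in_quartet=4 acc=0x549D26 -> emit 54 9D 26, reset; bytes_emitted=3
After char 4 ('V'=21): chars_in_quartet=1 acc=0x15 bytes_emitted=3
After char 5 ('H'=7): chars_in_quartet=2 acc=0x547 bytes_emitted=3
After char 6 ('/'=63): chars_in_quartet=3 acc=0x151FF bytes_emitted=3
After char 7 ('9'=61): chars_in_quartet=4 acc=0x547FFD -> emit 54 7F FD, reset; bytes_emitted=6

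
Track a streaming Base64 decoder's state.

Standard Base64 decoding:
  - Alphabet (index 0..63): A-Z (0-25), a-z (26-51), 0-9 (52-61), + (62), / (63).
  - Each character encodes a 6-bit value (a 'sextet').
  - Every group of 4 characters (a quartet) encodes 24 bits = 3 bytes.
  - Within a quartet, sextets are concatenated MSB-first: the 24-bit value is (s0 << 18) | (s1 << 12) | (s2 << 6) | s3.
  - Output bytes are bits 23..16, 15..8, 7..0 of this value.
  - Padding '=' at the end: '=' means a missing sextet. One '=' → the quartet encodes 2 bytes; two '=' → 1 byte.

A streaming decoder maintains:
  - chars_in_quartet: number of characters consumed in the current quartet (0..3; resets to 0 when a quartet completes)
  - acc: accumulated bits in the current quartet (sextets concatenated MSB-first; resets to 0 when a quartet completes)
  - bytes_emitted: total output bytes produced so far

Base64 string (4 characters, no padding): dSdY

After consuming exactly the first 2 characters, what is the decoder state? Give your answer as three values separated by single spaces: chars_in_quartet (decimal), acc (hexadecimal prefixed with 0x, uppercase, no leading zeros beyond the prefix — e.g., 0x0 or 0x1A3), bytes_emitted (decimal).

After char 0 ('d'=29): chars_in_quartet=1 acc=0x1D bytes_emitted=0
After char 1 ('S'=18): chars_in_quartet=2 acc=0x752 bytes_emitted=0

Answer: 2 0x752 0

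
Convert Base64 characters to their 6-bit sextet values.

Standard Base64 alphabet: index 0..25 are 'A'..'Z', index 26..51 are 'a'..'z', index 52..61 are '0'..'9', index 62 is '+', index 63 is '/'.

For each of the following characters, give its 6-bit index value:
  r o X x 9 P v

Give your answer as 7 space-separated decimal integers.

'r': a..z range, 26 + ord('r') − ord('a') = 43
'o': a..z range, 26 + ord('o') − ord('a') = 40
'X': A..Z range, ord('X') − ord('A') = 23
'x': a..z range, 26 + ord('x') − ord('a') = 49
'9': 0..9 range, 52 + ord('9') − ord('0') = 61
'P': A..Z range, ord('P') − ord('A') = 15
'v': a..z range, 26 + ord('v') − ord('a') = 47

Answer: 43 40 23 49 61 15 47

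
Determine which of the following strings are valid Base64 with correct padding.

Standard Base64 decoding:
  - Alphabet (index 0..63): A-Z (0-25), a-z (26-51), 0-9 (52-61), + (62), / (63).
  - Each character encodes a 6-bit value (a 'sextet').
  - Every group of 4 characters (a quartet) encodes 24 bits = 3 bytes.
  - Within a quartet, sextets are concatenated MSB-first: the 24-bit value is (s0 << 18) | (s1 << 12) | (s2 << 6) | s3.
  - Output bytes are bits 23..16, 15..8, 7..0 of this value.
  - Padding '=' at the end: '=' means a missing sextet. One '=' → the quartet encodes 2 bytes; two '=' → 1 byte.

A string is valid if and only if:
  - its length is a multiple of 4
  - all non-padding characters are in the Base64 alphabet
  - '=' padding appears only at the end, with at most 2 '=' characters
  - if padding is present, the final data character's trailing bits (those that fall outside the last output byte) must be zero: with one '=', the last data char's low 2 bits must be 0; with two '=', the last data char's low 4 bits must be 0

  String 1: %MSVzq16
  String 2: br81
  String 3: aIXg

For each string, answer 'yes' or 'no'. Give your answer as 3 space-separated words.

Answer: no yes yes

Derivation:
String 1: '%MSVzq16' → invalid (bad char(s): ['%'])
String 2: 'br81' → valid
String 3: 'aIXg' → valid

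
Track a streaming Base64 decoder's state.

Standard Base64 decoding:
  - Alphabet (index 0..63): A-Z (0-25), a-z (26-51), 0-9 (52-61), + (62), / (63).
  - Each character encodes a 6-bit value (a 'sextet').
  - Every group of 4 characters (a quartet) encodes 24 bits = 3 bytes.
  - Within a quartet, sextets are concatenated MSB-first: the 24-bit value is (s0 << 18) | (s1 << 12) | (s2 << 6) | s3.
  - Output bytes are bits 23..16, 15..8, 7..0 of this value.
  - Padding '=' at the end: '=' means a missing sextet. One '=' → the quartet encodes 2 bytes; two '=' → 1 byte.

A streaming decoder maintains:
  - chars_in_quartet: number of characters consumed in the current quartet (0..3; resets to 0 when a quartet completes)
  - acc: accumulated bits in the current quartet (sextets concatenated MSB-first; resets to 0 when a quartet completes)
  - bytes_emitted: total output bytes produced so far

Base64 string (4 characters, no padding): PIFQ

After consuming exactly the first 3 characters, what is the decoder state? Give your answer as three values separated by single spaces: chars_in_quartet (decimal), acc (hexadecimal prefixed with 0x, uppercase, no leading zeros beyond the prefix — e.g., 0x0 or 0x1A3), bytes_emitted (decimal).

Answer: 3 0xF205 0

Derivation:
After char 0 ('P'=15): chars_in_quartet=1 acc=0xF bytes_emitted=0
After char 1 ('I'=8): chars_in_quartet=2 acc=0x3C8 bytes_emitted=0
After char 2 ('F'=5): chars_in_quartet=3 acc=0xF205 bytes_emitted=0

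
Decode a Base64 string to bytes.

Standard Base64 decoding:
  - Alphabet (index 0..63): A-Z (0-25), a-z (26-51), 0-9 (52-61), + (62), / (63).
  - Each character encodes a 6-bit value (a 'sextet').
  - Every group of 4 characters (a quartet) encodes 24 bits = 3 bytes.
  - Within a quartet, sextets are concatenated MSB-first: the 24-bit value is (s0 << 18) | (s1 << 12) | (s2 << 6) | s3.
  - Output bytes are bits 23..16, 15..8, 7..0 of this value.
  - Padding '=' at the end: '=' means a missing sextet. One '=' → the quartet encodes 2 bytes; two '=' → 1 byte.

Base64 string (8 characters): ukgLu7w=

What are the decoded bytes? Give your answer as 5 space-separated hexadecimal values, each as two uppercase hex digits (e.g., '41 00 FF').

Answer: BA 48 0B BB BC

Derivation:
After char 0 ('u'=46): chars_in_quartet=1 acc=0x2E bytes_emitted=0
After char 1 ('k'=36): chars_in_quartet=2 acc=0xBA4 bytes_emitted=0
After char 2 ('g'=32): chars_in_quartet=3 acc=0x2E920 bytes_emitted=0
After char 3 ('L'=11): chars_in_quartet=4 acc=0xBA480B -> emit BA 48 0B, reset; bytes_emitted=3
After char 4 ('u'=46): chars_in_quartet=1 acc=0x2E bytes_emitted=3
After char 5 ('7'=59): chars_in_quartet=2 acc=0xBBB bytes_emitted=3
After char 6 ('w'=48): chars_in_quartet=3 acc=0x2EEF0 bytes_emitted=3
Padding '=': partial quartet acc=0x2EEF0 -> emit BB BC; bytes_emitted=5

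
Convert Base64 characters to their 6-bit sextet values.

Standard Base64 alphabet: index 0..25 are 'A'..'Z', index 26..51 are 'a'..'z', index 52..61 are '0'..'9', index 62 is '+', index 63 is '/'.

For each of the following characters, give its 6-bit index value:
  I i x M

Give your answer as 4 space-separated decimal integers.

'I': A..Z range, ord('I') − ord('A') = 8
'i': a..z range, 26 + ord('i') − ord('a') = 34
'x': a..z range, 26 + ord('x') − ord('a') = 49
'M': A..Z range, ord('M') − ord('A') = 12

Answer: 8 34 49 12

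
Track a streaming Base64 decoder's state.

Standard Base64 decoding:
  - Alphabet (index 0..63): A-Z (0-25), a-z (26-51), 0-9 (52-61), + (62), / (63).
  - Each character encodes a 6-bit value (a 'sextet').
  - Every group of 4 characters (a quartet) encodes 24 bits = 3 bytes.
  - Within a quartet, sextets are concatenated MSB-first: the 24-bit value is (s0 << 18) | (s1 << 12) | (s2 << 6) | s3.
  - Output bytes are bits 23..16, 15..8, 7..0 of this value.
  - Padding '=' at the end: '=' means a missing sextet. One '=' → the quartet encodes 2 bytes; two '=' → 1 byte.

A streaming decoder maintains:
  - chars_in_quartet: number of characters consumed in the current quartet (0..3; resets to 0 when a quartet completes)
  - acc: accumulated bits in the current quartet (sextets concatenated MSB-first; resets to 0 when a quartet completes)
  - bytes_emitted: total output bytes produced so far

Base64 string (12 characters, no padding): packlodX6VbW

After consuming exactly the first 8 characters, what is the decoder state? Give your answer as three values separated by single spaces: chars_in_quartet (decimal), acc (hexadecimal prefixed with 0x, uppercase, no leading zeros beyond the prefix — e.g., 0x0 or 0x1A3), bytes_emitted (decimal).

After char 0 ('p'=41): chars_in_quartet=1 acc=0x29 bytes_emitted=0
After char 1 ('a'=26): chars_in_quartet=2 acc=0xA5A bytes_emitted=0
After char 2 ('c'=28): chars_in_quartet=3 acc=0x2969C bytes_emitted=0
After char 3 ('k'=36): chars_in_quartet=4 acc=0xA5A724 -> emit A5 A7 24, reset; bytes_emitted=3
After char 4 ('l'=37): chars_in_quartet=1 acc=0x25 bytes_emitted=3
After char 5 ('o'=40): chars_in_quartet=2 acc=0x968 bytes_emitted=3
After char 6 ('d'=29): chars_in_quartet=3 acc=0x25A1D bytes_emitted=3
After char 7 ('X'=23): chars_in_quartet=4 acc=0x968757 -> emit 96 87 57, reset; bytes_emitted=6

Answer: 0 0x0 6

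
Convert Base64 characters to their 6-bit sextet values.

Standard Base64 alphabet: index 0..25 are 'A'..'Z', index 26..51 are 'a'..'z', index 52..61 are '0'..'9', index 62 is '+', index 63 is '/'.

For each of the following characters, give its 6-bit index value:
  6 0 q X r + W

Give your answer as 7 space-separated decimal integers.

'6': 0..9 range, 52 + ord('6') − ord('0') = 58
'0': 0..9 range, 52 + ord('0') − ord('0') = 52
'q': a..z range, 26 + ord('q') − ord('a') = 42
'X': A..Z range, ord('X') − ord('A') = 23
'r': a..z range, 26 + ord('r') − ord('a') = 43
'+': index 62
'W': A..Z range, ord('W') − ord('A') = 22

Answer: 58 52 42 23 43 62 22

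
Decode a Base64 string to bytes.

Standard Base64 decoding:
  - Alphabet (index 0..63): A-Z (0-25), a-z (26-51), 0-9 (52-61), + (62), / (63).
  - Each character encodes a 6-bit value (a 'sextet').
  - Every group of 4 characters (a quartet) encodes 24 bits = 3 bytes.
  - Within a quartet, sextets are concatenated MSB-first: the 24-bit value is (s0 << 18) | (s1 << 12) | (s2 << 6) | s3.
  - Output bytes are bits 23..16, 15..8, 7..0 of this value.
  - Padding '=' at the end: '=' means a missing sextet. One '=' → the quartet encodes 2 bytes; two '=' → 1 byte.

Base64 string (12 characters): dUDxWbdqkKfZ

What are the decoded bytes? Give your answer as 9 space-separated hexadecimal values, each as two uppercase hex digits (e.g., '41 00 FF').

After char 0 ('d'=29): chars_in_quartet=1 acc=0x1D bytes_emitted=0
After char 1 ('U'=20): chars_in_quartet=2 acc=0x754 bytes_emitted=0
After char 2 ('D'=3): chars_in_quartet=3 acc=0x1D503 bytes_emitted=0
After char 3 ('x'=49): chars_in_quartet=4 acc=0x7540F1 -> emit 75 40 F1, reset; bytes_emitted=3
After char 4 ('W'=22): chars_in_quartet=1 acc=0x16 bytes_emitted=3
After char 5 ('b'=27): chars_in_quartet=2 acc=0x59B bytes_emitted=3
After char 6 ('d'=29): chars_in_quartet=3 acc=0x166DD bytes_emitted=3
After char 7 ('q'=42): chars_in_quartet=4 acc=0x59B76A -> emit 59 B7 6A, reset; bytes_emitted=6
After char 8 ('k'=36): chars_in_quartet=1 acc=0x24 bytes_emitted=6
After char 9 ('K'=10): chars_in_quartet=2 acc=0x90A bytes_emitted=6
After char 10 ('f'=31): chars_in_quartet=3 acc=0x2429F bytes_emitted=6
After char 11 ('Z'=25): chars_in_quartet=4 acc=0x90A7D9 -> emit 90 A7 D9, reset; bytes_emitted=9

Answer: 75 40 F1 59 B7 6A 90 A7 D9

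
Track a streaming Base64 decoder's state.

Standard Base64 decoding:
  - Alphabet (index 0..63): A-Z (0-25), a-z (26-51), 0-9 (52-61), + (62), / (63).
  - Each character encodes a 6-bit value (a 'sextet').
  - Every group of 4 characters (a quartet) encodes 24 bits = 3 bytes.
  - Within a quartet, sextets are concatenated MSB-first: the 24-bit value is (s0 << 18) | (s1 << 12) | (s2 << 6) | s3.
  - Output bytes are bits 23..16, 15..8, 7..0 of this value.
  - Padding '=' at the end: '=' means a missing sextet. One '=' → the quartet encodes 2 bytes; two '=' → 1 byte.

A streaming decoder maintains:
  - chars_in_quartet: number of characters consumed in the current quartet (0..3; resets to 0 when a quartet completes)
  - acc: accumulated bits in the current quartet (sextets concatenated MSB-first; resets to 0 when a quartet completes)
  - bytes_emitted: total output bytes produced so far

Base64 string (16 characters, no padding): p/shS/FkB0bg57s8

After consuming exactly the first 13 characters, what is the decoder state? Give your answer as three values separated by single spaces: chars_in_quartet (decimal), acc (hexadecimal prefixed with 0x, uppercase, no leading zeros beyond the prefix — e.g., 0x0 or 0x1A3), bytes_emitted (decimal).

After char 0 ('p'=41): chars_in_quartet=1 acc=0x29 bytes_emitted=0
After char 1 ('/'=63): chars_in_quartet=2 acc=0xA7F bytes_emitted=0
After char 2 ('s'=44): chars_in_quartet=3 acc=0x29FEC bytes_emitted=0
After char 3 ('h'=33): chars_in_quartet=4 acc=0xA7FB21 -> emit A7 FB 21, reset; bytes_emitted=3
After char 4 ('S'=18): chars_in_quartet=1 acc=0x12 bytes_emitted=3
After char 5 ('/'=63): chars_in_quartet=2 acc=0x4BF bytes_emitted=3
After char 6 ('F'=5): chars_in_quartet=3 acc=0x12FC5 bytes_emitted=3
After char 7 ('k'=36): chars_in_quartet=4 acc=0x4BF164 -> emit 4B F1 64, reset; bytes_emitted=6
After char 8 ('B'=1): chars_in_quartet=1 acc=0x1 bytes_emitted=6
After char 9 ('0'=52): chars_in_quartet=2 acc=0x74 bytes_emitted=6
After char 10 ('b'=27): chars_in_quartet=3 acc=0x1D1B bytes_emitted=6
After char 11 ('g'=32): chars_in_quartet=4 acc=0x746E0 -> emit 07 46 E0, reset; bytes_emitted=9
After char 12 ('5'=57): chars_in_quartet=1 acc=0x39 bytes_emitted=9

Answer: 1 0x39 9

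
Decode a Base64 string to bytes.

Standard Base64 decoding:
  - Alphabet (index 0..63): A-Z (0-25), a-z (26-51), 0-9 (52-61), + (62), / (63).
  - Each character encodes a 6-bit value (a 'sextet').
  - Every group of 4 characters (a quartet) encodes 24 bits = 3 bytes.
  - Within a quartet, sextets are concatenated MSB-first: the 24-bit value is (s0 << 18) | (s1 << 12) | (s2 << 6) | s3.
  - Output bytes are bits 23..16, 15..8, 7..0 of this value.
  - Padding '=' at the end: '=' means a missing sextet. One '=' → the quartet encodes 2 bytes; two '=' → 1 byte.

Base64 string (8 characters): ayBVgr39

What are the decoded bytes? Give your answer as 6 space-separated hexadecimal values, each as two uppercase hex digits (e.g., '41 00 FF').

Answer: 6B 20 55 82 BD FD

Derivation:
After char 0 ('a'=26): chars_in_quartet=1 acc=0x1A bytes_emitted=0
After char 1 ('y'=50): chars_in_quartet=2 acc=0x6B2 bytes_emitted=0
After char 2 ('B'=1): chars_in_quartet=3 acc=0x1AC81 bytes_emitted=0
After char 3 ('V'=21): chars_in_quartet=4 acc=0x6B2055 -> emit 6B 20 55, reset; bytes_emitted=3
After char 4 ('g'=32): chars_in_quartet=1 acc=0x20 bytes_emitted=3
After char 5 ('r'=43): chars_in_quartet=2 acc=0x82B bytes_emitted=3
After char 6 ('3'=55): chars_in_quartet=3 acc=0x20AF7 bytes_emitted=3
After char 7 ('9'=61): chars_in_quartet=4 acc=0x82BDFD -> emit 82 BD FD, reset; bytes_emitted=6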